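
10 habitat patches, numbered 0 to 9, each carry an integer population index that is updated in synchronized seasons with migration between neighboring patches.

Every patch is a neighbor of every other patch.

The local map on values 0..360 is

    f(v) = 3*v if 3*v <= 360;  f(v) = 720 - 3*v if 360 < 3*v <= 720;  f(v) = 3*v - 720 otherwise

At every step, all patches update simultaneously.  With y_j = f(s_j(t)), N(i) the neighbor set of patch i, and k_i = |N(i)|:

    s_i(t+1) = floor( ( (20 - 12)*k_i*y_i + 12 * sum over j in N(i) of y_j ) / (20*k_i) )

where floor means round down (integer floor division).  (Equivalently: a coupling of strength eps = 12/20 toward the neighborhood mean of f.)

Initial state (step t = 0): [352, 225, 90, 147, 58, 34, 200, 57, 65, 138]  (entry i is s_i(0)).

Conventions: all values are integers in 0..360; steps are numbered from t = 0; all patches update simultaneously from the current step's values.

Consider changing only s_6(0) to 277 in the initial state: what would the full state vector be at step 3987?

Answer: [93, 86, 93, 96, 91, 85, 88, 92, 84, 95]
Key observation: The state at step 29, [93, 86, 93, 96, 91, 85, 88, 92, 84, 95], reappears at step 31: the system is in a cycle of period 2 from step 29 on.  Therefore the state at step 3987 equals the state at step 29 + ((3987 - 29) mod 2) = 29, which is [93, 86, 93, 96, 91, 85, 88, 92, 84, 95].

Derivation:
t=0: [352, 225, 90, 147, 58, 34, 277, 57, 65, 138]
t=1: [244, 147, 222, 225, 190, 166, 169, 189, 197, 234]
t=2: [89, 178, 103, 100, 135, 159, 156, 136, 128, 91]
t=3: [275, 248, 289, 286, 291, 267, 270, 290, 298, 277]
t=4: [113, 86, 127, 124, 129, 105, 108, 128, 136, 115]
t=5: [329, 302, 329, 332, 327, 321, 324, 328, 320, 331]
t=6: [257, 230, 257, 260, 255, 249, 252, 256, 248, 259]
t=7: [45, 38, 45, 48, 43, 37, 40, 44, 36, 47]
t=8: [129, 122, 129, 132, 127, 121, 124, 128, 120, 131]
t=9: [338, 345, 338, 335, 340, 346, 343, 339, 347, 336]
t=10: [299, 306, 299, 296, 301, 307, 304, 300, 308, 297]
t=11: [182, 189, 182, 179, 184, 190, 187, 183, 191, 180]
t=12: [168, 161, 168, 171, 166, 160, 163, 167, 159, 170]
t=13: [221, 228, 221, 218, 223, 229, 226, 222, 230, 219]
t=14: [51, 44, 51, 54, 49, 43, 46, 50, 42, 53]
t=15: [147, 140, 147, 150, 145, 139, 142, 146, 138, 149]
t=16: [284, 291, 284, 281, 286, 292, 289, 285, 293, 282]
t=17: [137, 144, 137, 134, 139, 145, 142, 138, 146, 135]
t=18: [303, 296, 303, 306, 301, 295, 298, 302, 294, 305]
t=19: [183, 176, 183, 186, 181, 175, 178, 182, 174, 185]
t=20: [176, 183, 176, 173, 178, 184, 181, 177, 185, 174]
t=21: [186, 179, 186, 189, 184, 178, 181, 185, 177, 188]
t=22: [167, 174, 167, 164, 169, 175, 172, 168, 176, 165]
t=23: [213, 206, 213, 216, 211, 205, 208, 212, 204, 215]
t=24: [86, 93, 86, 83, 88, 94, 91, 87, 95, 84]
t=25: [263, 270, 263, 260, 265, 271, 268, 264, 272, 261]
t=26: [74, 81, 74, 71, 76, 82, 79, 75, 83, 72]
t=27: [227, 234, 227, 224, 229, 235, 232, 228, 236, 225]
t=28: [33, 26, 33, 36, 31, 25, 28, 32, 24, 35]
t=29: [93, 86, 93, 96, 91, 85, 88, 92, 84, 95]
t=30: [273, 266, 273, 276, 271, 265, 268, 272, 264, 275]
t=31: [93, 86, 93, 96, 91, 85, 88, 92, 84, 95]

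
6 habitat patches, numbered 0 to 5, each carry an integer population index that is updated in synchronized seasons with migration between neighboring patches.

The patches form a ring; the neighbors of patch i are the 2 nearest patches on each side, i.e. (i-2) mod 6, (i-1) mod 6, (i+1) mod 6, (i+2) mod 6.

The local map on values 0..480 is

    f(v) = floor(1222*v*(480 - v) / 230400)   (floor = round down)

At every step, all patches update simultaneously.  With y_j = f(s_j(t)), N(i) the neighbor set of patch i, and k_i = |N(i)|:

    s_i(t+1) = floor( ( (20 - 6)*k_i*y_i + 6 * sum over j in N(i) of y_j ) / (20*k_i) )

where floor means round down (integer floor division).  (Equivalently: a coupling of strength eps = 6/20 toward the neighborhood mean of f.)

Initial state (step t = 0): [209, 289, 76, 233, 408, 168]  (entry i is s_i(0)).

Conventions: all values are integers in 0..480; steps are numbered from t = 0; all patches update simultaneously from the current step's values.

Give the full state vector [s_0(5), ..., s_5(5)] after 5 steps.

Simulating step by step:
t=0: [209, 289, 76, 233, 408, 168]
t=1: [276, 282, 192, 280, 186, 273]
t=2: [296, 296, 293, 296, 292, 297]
t=3: [288, 288, 289, 288, 290, 288]
t=4: [292, 292, 292, 292, 292, 292]
t=5: [291, 291, 291, 291, 291, 291]

Answer: [291, 291, 291, 291, 291, 291]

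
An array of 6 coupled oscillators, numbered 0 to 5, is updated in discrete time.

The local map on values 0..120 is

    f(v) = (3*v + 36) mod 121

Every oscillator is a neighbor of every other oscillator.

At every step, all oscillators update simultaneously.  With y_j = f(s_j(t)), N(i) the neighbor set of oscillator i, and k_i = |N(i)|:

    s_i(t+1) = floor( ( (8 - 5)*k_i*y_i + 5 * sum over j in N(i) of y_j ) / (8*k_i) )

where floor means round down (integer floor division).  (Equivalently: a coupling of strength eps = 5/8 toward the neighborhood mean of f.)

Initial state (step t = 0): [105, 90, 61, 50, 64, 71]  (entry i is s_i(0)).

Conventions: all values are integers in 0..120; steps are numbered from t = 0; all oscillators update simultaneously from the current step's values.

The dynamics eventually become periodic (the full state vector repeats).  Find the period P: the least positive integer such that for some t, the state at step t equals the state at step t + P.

Simulating step by step:
t=0: [105, 90, 61, 50, 64, 71]
t=1: [83, 72, 80, 72, 83, 58]
t=2: [39, 31, 37, 31, 39, 50]
t=3: [29, 23, 27, 23, 29, 37]
t=4: [45, 70, 73, 70, 45, 51]
t=5: [36, 24, 26, 24, 36, 40]
t=6: [57, 78, 79, 78, 57, 60]
t=7: [65, 51, 52, 51, 65, 68]
t=8: [95, 85, 86, 85, 95, 98]
t=9: [69, 61, 62, 61, 69, 71]
t=10: [38, 62, 63, 62, 38, 40]
t=11: [57, 75, 75, 75, 57, 58]
t=12: [61, 44, 44, 44, 61, 62]
t=13: [79, 66, 66, 66, 79, 80]
t=14: [62, 82, 82, 82, 62, 62]
t=15: [78, 62, 62, 62, 78, 78]
t=16: [55, 73, 73, 73, 55, 55]
t=17: [54, 38, 38, 38, 54, 54]
t=18: [59, 47, 47, 47, 59, 59]
t=19: [78, 69, 69, 69, 78, 78]
t=20: [17, 11, 11, 11, 17, 17]
t=21: [80, 75, 75, 75, 80, 80]
t=22: [28, 24, 24, 24, 28, 28]
t=23: [115, 112, 112, 112, 115, 115]
t=24: [14, 12, 12, 12, 14, 14]
t=25: [75, 74, 74, 74, 75, 75]
t=26: [17, 17, 17, 17, 17, 17]
t=27: [87, 87, 87, 87, 87, 87]
t=28: [55, 55, 55, 55, 55, 55]
t=29: [80, 80, 80, 80, 80, 80]
t=30: [34, 34, 34, 34, 34, 34]
t=31: [17, 17, 17, 17, 17, 17]

Answer: 5
Key observation: The state at step 26, [17, 17, 17, 17, 17, 17], reappears at step 31 — and no state repeats earlier — so the cycle the system enters has period 5.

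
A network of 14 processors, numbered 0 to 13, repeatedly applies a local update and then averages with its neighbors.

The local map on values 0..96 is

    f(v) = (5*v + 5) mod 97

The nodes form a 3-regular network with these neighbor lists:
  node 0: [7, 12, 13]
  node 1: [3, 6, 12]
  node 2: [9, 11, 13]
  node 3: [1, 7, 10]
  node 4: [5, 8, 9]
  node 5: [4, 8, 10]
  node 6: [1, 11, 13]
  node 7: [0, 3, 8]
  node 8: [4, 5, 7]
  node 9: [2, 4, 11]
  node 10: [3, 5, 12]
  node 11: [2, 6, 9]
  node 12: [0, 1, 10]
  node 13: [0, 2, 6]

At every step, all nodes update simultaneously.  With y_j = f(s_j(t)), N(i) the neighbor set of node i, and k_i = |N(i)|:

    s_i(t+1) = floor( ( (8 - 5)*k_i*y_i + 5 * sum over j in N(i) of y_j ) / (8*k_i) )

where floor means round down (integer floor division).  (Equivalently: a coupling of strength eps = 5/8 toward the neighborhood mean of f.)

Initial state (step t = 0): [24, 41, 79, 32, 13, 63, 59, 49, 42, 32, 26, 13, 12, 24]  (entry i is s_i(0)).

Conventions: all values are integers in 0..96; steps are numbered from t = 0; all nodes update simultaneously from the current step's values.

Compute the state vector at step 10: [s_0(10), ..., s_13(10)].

Answer: [46, 35, 55, 56, 33, 48, 28, 66, 53, 43, 48, 51, 45, 39]

Derivation:
t=0: [24, 41, 79, 32, 13, 63, 59, 49, 42, 32, 26, 13, 12, 24]
t=1: [41, 35, 39, 48, 50, 37, 27, 45, 40, 57, 48, 44, 41, 20]
t=2: [18, 54, 30, 54, 64, 60, 41, 29, 43, 56, 52, 41, 37, 16]
t=3: [83, 69, 61, 73, 40, 32, 43, 61, 30, 56, 65, 40, 86, 67]
t=4: [35, 53, 38, 54, 49, 48, 34, 42, 42, 42, 55, 32, 44, 34]
t=5: [58, 68, 35, 68, 40, 53, 75, 46, 34, 33, 66, 46, 62, 63]
t=6: [21, 55, 60, 49, 51, 56, 59, 43, 55, 55, 48, 66, 30, 47]
t=7: [31, 57, 41, 54, 79, 76, 40, 42, 70, 58, 61, 39, 53, 24]
t=8: [49, 71, 13, 58, 38, 55, 31, 51, 50, 8, 59, 8, 65, 29]
t=9: [53, 47, 56, 31, 40, 47, 58, 49, 54, 41, 30, 53, 42, 59]
t=10: [46, 35, 55, 56, 33, 48, 28, 66, 53, 43, 48, 51, 45, 39]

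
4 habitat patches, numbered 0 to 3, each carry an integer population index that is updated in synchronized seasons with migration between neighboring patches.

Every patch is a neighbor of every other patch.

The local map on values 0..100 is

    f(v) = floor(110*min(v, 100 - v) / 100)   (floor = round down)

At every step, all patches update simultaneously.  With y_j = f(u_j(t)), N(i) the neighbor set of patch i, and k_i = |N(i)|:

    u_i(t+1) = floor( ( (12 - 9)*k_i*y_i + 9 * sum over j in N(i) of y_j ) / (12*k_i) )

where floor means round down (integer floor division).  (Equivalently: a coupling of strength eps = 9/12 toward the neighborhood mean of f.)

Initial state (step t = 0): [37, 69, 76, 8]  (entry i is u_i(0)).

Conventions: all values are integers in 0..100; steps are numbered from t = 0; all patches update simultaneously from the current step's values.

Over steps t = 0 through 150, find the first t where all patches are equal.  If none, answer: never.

Simulating step by step:
t=0: [37, 69, 76, 8]  (not all equal)
t=1: [27, 27, 27, 27]  (all equal)

Answer: 1
Key observation: Synchronization is absorbing here: once all patches are equal they stay equal, and step 1 is the first all-equal step.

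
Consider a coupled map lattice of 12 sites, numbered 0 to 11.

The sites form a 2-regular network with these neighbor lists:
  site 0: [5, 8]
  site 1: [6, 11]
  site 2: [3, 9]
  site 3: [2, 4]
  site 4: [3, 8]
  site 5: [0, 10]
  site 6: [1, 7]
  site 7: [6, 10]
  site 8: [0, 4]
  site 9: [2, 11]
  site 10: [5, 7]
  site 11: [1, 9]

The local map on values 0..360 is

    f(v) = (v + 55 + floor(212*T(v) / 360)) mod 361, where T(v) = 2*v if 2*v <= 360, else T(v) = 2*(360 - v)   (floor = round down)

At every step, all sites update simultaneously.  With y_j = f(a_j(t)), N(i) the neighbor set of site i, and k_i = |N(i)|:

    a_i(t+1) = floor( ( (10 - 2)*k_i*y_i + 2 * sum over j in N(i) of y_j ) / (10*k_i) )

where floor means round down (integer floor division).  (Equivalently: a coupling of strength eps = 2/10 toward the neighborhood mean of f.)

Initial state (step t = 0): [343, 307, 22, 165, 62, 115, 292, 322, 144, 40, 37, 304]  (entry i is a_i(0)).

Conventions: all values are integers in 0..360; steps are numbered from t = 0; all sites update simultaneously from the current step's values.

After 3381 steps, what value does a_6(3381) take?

Answer: a_6(3381) = 77
Key observation: The state at step 10, [257, 223, 225, 236, 93, 114, 222, 224, 97, 223, 242, 224], reappears at step 14: the system is in a cycle of period 4 from step 10 on.  Therefore the state at step 3381 equals the state at step 10 + ((3381 - 10) mod 4) = 13, which is [114, 78, 77, 94, 239, 257, 77, 76, 245, 78, 97, 78].

Derivation:
t=0: [343, 307, 22, 165, 62, 115, 292, 322, 144, 40, 37, 304]
t=1: [76, 63, 101, 71, 158, 263, 65, 68, 30, 130, 144, 70]
t=2: [195, 193, 273, 198, 63, 79, 196, 182, 121, 318, 33, 218]
t=3: [120, 82, 69, 91, 193, 202, 83, 88, 281, 63, 132, 77]
t=4: [267, 232, 208, 231, 98, 131, 235, 254, 94, 196, 306, 220]
t=5: [115, 76, 80, 95, 247, 285, 75, 71, 241, 82, 91, 78]
t=6: [258, 220, 232, 239, 92, 109, 217, 214, 97, 231, 230, 224]
t=7: [113, 78, 75, 93, 238, 248, 78, 78, 245, 76, 98, 77]
t=8: [255, 223, 222, 234, 93, 115, 224, 228, 96, 220, 244, 222]
t=9: [114, 78, 77, 94, 239, 258, 77, 76, 244, 78, 97, 78]
t=10: [257, 223, 225, 236, 93, 114, 222, 224, 97, 223, 242, 224]
t=11: [114, 78, 77, 94, 239, 257, 78, 77, 245, 78, 97, 78]
t=12: [257, 224, 225, 236, 93, 114, 223, 226, 97, 223, 242, 224]
t=13: [114, 78, 77, 94, 239, 257, 77, 76, 245, 78, 97, 78]
t=14: [257, 223, 225, 236, 93, 114, 222, 224, 97, 223, 242, 224]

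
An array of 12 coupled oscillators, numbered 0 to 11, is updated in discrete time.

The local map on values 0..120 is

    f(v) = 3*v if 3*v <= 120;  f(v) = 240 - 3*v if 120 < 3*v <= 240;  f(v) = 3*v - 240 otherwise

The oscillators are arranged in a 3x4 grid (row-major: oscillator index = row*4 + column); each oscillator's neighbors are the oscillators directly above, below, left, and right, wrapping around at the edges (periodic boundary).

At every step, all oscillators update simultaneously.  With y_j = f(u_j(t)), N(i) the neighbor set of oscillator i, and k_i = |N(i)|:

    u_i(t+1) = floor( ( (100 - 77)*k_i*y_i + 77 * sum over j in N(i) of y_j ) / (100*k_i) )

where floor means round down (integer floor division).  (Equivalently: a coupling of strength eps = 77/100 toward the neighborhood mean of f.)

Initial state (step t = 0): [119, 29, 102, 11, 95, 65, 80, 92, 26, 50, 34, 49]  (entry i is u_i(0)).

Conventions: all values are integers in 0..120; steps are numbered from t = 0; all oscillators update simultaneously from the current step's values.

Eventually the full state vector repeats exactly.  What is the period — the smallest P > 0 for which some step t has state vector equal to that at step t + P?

Simulating step by step:
t=0: [119, 29, 102, 11, 95, 65, 80, 92, 26, 50, 34, 49]
t=1: [73, 81, 57, 67, 63, 53, 47, 41, 84, 80, 71, 69]
t=2: [25, 33, 48, 55, 56, 48, 79, 69, 22, 23, 44, 45]
t=3: [77, 87, 76, 76, 68, 68, 64, 56, 76, 86, 77, 78]
t=4: [17, 19, 20, 21, 33, 31, 35, 36, 16, 19, 18, 21]
t=5: [63, 63, 67, 68, 80, 82, 84, 88, 63, 61, 67, 67]
t=6: [38, 41, 35, 37, 25, 24, 23, 22, 40, 41, 37, 37]
t=7: [107, 105, 102, 101, 88, 89, 84, 85, 107, 107, 102, 104]
t=8: [65, 66, 56, 59, 44, 43, 36, 36, 68, 66, 59, 59]
t=9: [58, 61, 69, 69, 82, 83, 92, 90, 57, 58, 69, 66]
t=10: [46, 46, 38, 40, 34, 33, 28, 29, 50, 47, 41, 41]
t=11: [103, 103, 107, 108, 96, 97, 99, 101, 101, 101, 106, 106]
t=12: [66, 66, 74, 75, 58, 57, 65, 65, 64, 64, 71, 73]
t=13: [42, 43, 28, 27, 54, 54, 40, 38, 45, 46, 31, 30]
t=14: [98, 98, 97, 96, 97, 97, 98, 97, 98, 97, 97, 96]
t=15: [52, 52, 51, 50, 52, 52, 51, 50, 51, 52, 51, 50]
t=16: [85, 84, 87, 88, 85, 84, 87, 88, 85, 85, 87, 88]
t=17: [16, 14, 19, 21, 16, 14, 19, 21, 16, 15, 20, 21]
t=18: [49, 46, 55, 58, 49, 46, 55, 58, 50, 47, 56, 59]
t=19: [88, 94, 77, 72, 88, 94, 77, 72, 87, 93, 76, 71]
t=20: [26, 31, 18, 21, 26, 31, 18, 21, 26, 31, 18, 21]
t=21: [78, 82, 63, 64, 78, 82, 63, 64, 78, 82, 63, 64]
t=22: [14, 14, 41, 40, 14, 14, 41, 40, 14, 14, 41, 40]
t=23: [57, 56, 103, 104, 57, 56, 103, 104, 57, 56, 103, 104]
t=24: [70, 70, 70, 70, 70, 70, 70, 70, 70, 70, 70, 70]
t=25: [30, 30, 30, 30, 30, 30, 30, 30, 30, 30, 30, 30]
t=26: [90, 90, 90, 90, 90, 90, 90, 90, 90, 90, 90, 90]
t=27: [30, 30, 30, 30, 30, 30, 30, 30, 30, 30, 30, 30]

Answer: 2
Key observation: The state at step 25, [30, 30, 30, 30, 30, 30, 30, 30, 30, 30, 30, 30], reappears at step 27 — and no state repeats earlier — so the cycle the system enters has period 2.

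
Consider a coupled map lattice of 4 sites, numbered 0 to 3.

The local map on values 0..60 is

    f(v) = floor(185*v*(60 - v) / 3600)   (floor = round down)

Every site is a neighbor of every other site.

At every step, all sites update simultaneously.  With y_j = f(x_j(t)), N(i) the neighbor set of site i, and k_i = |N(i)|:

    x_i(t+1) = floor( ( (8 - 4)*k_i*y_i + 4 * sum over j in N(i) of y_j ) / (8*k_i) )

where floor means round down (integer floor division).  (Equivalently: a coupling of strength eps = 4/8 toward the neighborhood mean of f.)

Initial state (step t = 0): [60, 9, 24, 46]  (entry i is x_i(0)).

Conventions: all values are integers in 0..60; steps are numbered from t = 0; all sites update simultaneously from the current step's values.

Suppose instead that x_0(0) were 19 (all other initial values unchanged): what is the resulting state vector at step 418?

Simulating step by step:
t=0: [19, 9, 24, 46]
t=1: [36, 31, 38, 34]
t=2: [44, 44, 43, 44]
t=3: [36, 36, 36, 36]
t=4: [44, 44, 44, 44]
t=5: [36, 36, 36, 36]

Answer: [44, 44, 44, 44]
Key observation: The state at step 3, [36, 36, 36, 36], reappears at step 5: the system is in a cycle of period 2 from step 3 on.  Therefore the state at step 418 equals the state at step 3 + ((418 - 3) mod 2) = 4, which is [44, 44, 44, 44].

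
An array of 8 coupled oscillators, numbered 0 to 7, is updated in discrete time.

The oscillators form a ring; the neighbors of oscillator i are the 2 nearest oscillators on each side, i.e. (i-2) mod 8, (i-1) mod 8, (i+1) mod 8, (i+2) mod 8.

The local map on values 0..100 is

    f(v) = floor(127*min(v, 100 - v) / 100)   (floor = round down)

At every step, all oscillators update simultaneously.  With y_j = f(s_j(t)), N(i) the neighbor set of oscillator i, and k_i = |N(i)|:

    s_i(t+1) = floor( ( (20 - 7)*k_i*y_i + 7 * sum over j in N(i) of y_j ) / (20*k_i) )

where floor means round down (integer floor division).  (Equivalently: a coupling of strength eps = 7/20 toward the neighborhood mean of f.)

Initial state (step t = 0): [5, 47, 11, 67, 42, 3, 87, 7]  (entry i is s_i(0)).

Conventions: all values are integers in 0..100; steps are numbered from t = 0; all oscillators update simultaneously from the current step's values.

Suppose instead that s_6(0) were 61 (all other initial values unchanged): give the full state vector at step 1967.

Answer: [63, 63, 63, 63, 63, 63, 63, 63]
Key observation: The state at step 21, [60, 60, 60, 60, 60, 60, 60, 60], reappears at step 29: the system is in a cycle of period 8 from step 21 on.  Therefore the state at step 1967 equals the state at step 21 + ((1967 - 21) mod 8) = 23, which is [63, 63, 63, 63, 63, 63, 63, 63].

Derivation:
t=0: [5, 47, 11, 67, 42, 3, 61, 7]
t=1: [15, 44, 22, 37, 43, 15, 37, 15]
t=2: [25, 45, 32, 43, 47, 26, 39, 24]
t=3: [35, 50, 43, 51, 53, 38, 45, 34]
t=4: [47, 58, 55, 59, 57, 50, 54, 46]
t=5: [58, 54, 56, 53, 55, 60, 58, 58]
t=6: [53, 56, 55, 57, 56, 51, 53, 53]
t=7: [58, 55, 56, 55, 56, 60, 58, 58]
t=8: [53, 56, 55, 56, 54, 51, 52, 53]
t=9: [58, 55, 56, 56, 58, 60, 59, 59]
t=10: [53, 55, 54, 54, 53, 51, 52, 52]
t=11: [58, 57, 58, 58, 59, 61, 60, 59]
t=12: [52, 53, 53, 52, 51, 49, 50, 51]
t=13: [60, 59, 59, 60, 61, 61, 62, 61]
t=14: [50, 51, 51, 50, 49, 49, 48, 49]
t=15: [62, 62, 62, 62, 61, 61, 60, 61]
t=16: [48, 48, 48, 48, 48, 49, 49, 48]
t=17: [60, 60, 60, 60, 60, 61, 61, 60]
t=18: [49, 50, 50, 49, 49, 49, 49, 49]
t=19: [62, 62, 62, 62, 62, 62, 62, 62]
t=20: [48, 48, 48, 48, 48, 48, 48, 48]
t=21: [60, 60, 60, 60, 60, 60, 60, 60]
t=22: [50, 50, 50, 50, 50, 50, 50, 50]
t=23: [63, 63, 63, 63, 63, 63, 63, 63]
t=24: [46, 46, 46, 46, 46, 46, 46, 46]
t=25: [58, 58, 58, 58, 58, 58, 58, 58]
t=26: [53, 53, 53, 53, 53, 53, 53, 53]
t=27: [59, 59, 59, 59, 59, 59, 59, 59]
t=28: [52, 52, 52, 52, 52, 52, 52, 52]
t=29: [60, 60, 60, 60, 60, 60, 60, 60]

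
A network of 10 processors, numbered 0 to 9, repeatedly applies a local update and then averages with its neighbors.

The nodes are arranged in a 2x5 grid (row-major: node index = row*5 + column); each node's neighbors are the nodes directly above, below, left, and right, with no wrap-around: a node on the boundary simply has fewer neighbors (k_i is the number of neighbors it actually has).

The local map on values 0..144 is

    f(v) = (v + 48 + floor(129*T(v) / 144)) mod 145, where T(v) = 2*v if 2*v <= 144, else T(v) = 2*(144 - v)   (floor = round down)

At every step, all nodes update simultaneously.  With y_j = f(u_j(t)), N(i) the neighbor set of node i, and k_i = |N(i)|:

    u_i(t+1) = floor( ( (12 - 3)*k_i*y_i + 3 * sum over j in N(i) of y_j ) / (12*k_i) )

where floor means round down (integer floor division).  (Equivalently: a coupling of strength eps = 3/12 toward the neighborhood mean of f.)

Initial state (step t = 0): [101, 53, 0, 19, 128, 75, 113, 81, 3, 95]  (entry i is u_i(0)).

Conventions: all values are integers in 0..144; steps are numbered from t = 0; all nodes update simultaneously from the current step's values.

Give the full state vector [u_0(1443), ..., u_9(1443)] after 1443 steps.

Answer: [88, 88, 88, 88, 89, 88, 88, 88, 88, 89]
Key observation: The state at step 9, [88, 88, 88, 88, 89, 88, 88, 88, 88, 89], reappears at step 11: the system is in a cycle of period 2 from step 9 on.  Therefore the state at step 1443 equals the state at step 9 + ((1443 - 9) mod 2) = 9, which is [88, 88, 88, 88, 89, 88, 88, 88, 88, 89].

Derivation:
t=0: [101, 53, 0, 19, 128, 75, 113, 81, 3, 95]
t=1: [79, 54, 56, 89, 67, 94, 73, 86, 65, 78]
t=2: [90, 61, 63, 86, 91, 89, 96, 89, 86, 96]
t=3: [87, 75, 79, 90, 88, 89, 84, 88, 91, 86]
t=4: [92, 99, 96, 89, 90, 90, 94, 91, 88, 91]
t=5: [87, 83, 85, 89, 89, 88, 86, 87, 90, 88]
t=6: [92, 94, 92, 90, 90, 91, 92, 91, 89, 90]
t=7: [87, 86, 87, 89, 89, 88, 87, 88, 89, 89]
t=8: [91, 92, 91, 90, 90, 91, 91, 91, 90, 90]
t=9: [88, 88, 88, 88, 89, 88, 88, 88, 88, 89]
t=10: [91, 91, 91, 90, 90, 91, 91, 91, 90, 90]
t=11: [88, 88, 88, 88, 89, 88, 88, 88, 88, 89]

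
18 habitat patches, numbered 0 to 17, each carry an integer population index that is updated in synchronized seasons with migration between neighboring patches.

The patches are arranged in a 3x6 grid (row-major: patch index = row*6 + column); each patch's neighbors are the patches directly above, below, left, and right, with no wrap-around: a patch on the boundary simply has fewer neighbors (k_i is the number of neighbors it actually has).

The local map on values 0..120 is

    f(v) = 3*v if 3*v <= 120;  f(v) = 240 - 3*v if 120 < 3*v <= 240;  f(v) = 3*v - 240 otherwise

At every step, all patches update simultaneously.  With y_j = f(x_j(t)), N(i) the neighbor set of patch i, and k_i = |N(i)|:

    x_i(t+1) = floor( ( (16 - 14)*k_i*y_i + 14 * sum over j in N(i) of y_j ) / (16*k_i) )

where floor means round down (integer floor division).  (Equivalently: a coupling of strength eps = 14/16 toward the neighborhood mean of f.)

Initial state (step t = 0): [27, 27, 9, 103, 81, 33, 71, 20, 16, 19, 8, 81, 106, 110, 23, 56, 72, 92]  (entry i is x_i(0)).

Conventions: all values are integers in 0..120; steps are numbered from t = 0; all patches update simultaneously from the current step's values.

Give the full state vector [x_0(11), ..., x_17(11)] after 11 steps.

Answer: [72, 87, 66, 50, 54, 37, 85, 82, 89, 54, 37, 72, 72, 89, 73, 57, 48, 29]

Derivation:
t=0: [27, 27, 9, 103, 81, 33, 71, 20, 16, 19, 8, 81, 106, 110, 23, 56, 72, 92]
t=1: [57, 59, 61, 34, 56, 15, 67, 61, 52, 53, 22, 46, 60, 71, 69, 52, 41, 16]
t=2: [53, 61, 79, 74, 71, 81, 59, 53, 60, 83, 89, 59, 36, 47, 61, 77, 72, 101]
t=3: [62, 55, 39, 13, 17, 39, 86, 71, 40, 26, 30, 35, 84, 84, 56, 27, 31, 45]
t=4: [47, 67, 82, 76, 78, 82, 29, 52, 79, 81, 82, 104, 14, 33, 71, 81, 92, 99]
t=5: [67, 60, 16, 5, 7, 34, 76, 60, 26, 5, 26, 29, 86, 57, 34, 19, 23, 54]
t=6: [36, 50, 50, 26, 59, 60, 35, 55, 58, 51, 51, 86, 37, 61, 72, 61, 70, 78]
t=7: [98, 90, 79, 79, 73, 42, 98, 78, 68, 73, 54, 46, 84, 68, 55, 48, 47, 21]
t=8: [43, 22, 20, 13, 59, 68, 27, 34, 27, 49, 62, 87, 40, 31, 58, 68, 81, 95]
t=9: [78, 87, 61, 67, 45, 41, 107, 82, 80, 57, 46, 42, 91, 95, 69, 51, 39, 16]
t=10: [45, 22, 24, 72, 88, 110, 23, 32, 36, 58, 101, 92, 59, 26, 42, 74, 83, 107]
t=11: [72, 87, 66, 50, 54, 37, 85, 82, 89, 54, 37, 72, 72, 89, 73, 57, 48, 29]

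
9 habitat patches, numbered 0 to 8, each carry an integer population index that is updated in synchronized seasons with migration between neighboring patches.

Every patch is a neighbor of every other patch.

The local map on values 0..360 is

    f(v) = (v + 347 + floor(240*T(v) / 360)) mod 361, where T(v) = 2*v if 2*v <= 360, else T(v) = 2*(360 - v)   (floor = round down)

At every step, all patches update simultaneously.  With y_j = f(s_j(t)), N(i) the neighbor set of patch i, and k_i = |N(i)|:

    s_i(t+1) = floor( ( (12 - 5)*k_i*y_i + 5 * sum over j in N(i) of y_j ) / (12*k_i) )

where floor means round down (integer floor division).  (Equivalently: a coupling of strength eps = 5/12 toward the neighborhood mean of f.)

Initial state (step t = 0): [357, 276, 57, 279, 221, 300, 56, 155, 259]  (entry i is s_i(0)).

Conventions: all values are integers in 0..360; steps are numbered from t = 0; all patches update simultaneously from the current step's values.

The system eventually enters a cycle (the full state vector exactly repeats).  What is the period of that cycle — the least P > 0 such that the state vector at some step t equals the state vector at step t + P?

Simulating step by step:
t=0: [357, 276, 57, 279, 221, 300, 56, 155, 259]
t=1: [236, 59, 115, 58, 68, 55, 114, 236, 62]
t=2: [75, 127, 196, 126, 138, 122, 195, 75, 131]
t=3: [180, 245, 116, 244, 259, 238, 116, 180, 250]
t=4: [60, 49, 173, 49, 46, 50, 173, 60, 48]
t=5: [108, 94, 56, 94, 91, 95, 56, 108, 93]
t=6: [216, 198, 151, 198, 195, 199, 151, 216, 197]
t=7: [66, 69, 228, 69, 70, 68, 228, 66, 69]
t=8: [130, 133, 71, 133, 134, 132, 71, 130, 133]
t=9: [276, 280, 203, 280, 281, 279, 203, 276, 280]
t=10: [15, 13, 27, 13, 13, 14, 27, 15, 13]
t=11: [22, 20, 37, 20, 20, 21, 37, 22, 20]
t=12: [39, 36, 58, 36, 36, 38, 58, 39, 36]
t=13: [79, 76, 103, 76, 76, 78, 103, 79, 76]
t=14: [174, 170, 204, 170, 170, 173, 204, 174, 170]
t=15: [29, 24, 32, 24, 24, 27, 32, 29, 24]
t=16: [51, 45, 54, 45, 45, 49, 54, 51, 45]
t=17: [102, 95, 106, 95, 95, 99, 106, 102, 95]
t=18: [221, 212, 225, 212, 212, 217, 225, 221, 212]
t=19: [31, 33, 31, 33, 33, 32, 31, 31, 33]
t=20: [59, 61, 59, 61, 61, 60, 59, 59, 61]
t=21: [124, 126, 124, 126, 126, 125, 124, 124, 126]
t=22: [276, 278, 276, 278, 278, 277, 276, 276, 278]
t=23: [12, 12, 12, 12, 12, 12, 12, 12, 12]
t=24: [14, 14, 14, 14, 14, 14, 14, 14, 14]
t=25: [18, 18, 18, 18, 18, 18, 18, 18, 18]
t=26: [28, 28, 28, 28, 28, 28, 28, 28, 28]
t=27: [51, 51, 51, 51, 51, 51, 51, 51, 51]
t=28: [105, 105, 105, 105, 105, 105, 105, 105, 105]
t=29: [231, 231, 231, 231, 231, 231, 231, 231, 231]
t=30: [28, 28, 28, 28, 28, 28, 28, 28, 28]

Answer: 4
Key observation: The state at step 26, [28, 28, 28, 28, 28, 28, 28, 28, 28], reappears at step 30 — and no state repeats earlier — so the cycle the system enters has period 4.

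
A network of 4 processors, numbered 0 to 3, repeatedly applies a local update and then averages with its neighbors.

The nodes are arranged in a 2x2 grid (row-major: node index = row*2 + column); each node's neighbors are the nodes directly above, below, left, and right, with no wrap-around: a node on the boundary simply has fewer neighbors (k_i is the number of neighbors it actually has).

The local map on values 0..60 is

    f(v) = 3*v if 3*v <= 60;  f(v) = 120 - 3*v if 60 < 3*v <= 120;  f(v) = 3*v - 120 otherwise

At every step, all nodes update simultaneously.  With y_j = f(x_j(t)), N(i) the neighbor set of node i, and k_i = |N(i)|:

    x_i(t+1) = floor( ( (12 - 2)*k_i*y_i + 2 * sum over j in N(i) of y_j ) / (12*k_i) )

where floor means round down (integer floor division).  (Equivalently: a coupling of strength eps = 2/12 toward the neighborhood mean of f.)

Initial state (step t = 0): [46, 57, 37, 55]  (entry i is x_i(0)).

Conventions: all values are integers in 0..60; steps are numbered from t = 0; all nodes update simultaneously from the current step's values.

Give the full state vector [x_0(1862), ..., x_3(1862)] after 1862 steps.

Simulating step by step:
t=0: [46, 57, 37, 55]
t=1: [20, 47, 12, 42]
t=2: [54, 23, 35, 9]
t=3: [40, 48, 18, 28]
t=4: [6, 23, 48, 36]
t=5: [21, 45, 22, 16]
t=6: [53, 21, 53, 45]
t=7: [40, 52, 37, 20]
t=8: [3, 35, 12, 53]
t=9: [11, 16, 34, 36]
t=10: [33, 43, 18, 15]
t=11: [22, 13, 50, 42]
t=12: [50, 37, 30, 10]
t=13: [28, 12, 30, 28]
t=14: [35, 36, 31, 35]
t=15: [15, 12, 25, 15]
t=16: [44, 37, 45, 44]
t=17: [12, 9, 14, 12]
t=18: [35, 28, 41, 35]
t=19: [15, 32, 5, 15]
t=20: [40, 27, 20, 40]
t=21: [8, 32, 50, 8]
t=22: [24, 24, 29, 24]
t=23: [46, 48, 35, 46]
t=24: [18, 23, 15, 18]
t=25: [53, 51, 46, 53]
t=26: [36, 34, 21, 36]
t=27: [16, 17, 49, 16]
t=28: [46, 50, 30, 46]
t=29: [20, 28, 28, 20]
t=30: [56, 40, 40, 56]
t=31: [40, 8, 8, 40]
t=32: [4, 20, 20, 4]
t=33: [20, 52, 52, 20]
t=34: [56, 40, 40, 56]

Answer: [56, 40, 40, 56]
Key observation: The state at step 30, [56, 40, 40, 56], reappears at step 34: the system is in a cycle of period 4 from step 30 on.  Therefore the state at step 1862 equals the state at step 30 + ((1862 - 30) mod 4) = 30, which is [56, 40, 40, 56].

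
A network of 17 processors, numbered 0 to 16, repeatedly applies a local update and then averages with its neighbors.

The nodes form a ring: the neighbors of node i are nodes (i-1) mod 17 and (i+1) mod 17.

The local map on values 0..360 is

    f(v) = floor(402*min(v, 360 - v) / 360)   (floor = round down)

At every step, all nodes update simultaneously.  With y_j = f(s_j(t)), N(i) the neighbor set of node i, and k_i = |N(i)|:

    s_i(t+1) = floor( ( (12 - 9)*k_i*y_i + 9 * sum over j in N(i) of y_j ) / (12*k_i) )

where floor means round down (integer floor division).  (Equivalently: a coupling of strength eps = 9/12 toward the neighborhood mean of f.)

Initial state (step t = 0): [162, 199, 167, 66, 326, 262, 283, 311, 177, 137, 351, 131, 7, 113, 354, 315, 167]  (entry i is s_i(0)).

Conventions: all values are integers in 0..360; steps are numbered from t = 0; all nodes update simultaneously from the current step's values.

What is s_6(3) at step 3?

Simulating step by step:
t=0: [162, 199, 167, 66, 326, 262, 283, 311, 177, 137, 351, 131, 7, 113, 354, 315, 167]
t=1: [181, 182, 141, 101, 77, 73, 82, 119, 126, 115, 114, 42, 103, 36, 67, 84, 132]
t=2: [179, 183, 155, 118, 93, 86, 102, 119, 132, 132, 97, 102, 61, 80, 68, 106, 146]
t=3: [184, 188, 166, 136, 110, 105, 113, 130, 141, 132, 124, 94, 92, 75, 96, 118, 159]

Answer: s_6(3) = 113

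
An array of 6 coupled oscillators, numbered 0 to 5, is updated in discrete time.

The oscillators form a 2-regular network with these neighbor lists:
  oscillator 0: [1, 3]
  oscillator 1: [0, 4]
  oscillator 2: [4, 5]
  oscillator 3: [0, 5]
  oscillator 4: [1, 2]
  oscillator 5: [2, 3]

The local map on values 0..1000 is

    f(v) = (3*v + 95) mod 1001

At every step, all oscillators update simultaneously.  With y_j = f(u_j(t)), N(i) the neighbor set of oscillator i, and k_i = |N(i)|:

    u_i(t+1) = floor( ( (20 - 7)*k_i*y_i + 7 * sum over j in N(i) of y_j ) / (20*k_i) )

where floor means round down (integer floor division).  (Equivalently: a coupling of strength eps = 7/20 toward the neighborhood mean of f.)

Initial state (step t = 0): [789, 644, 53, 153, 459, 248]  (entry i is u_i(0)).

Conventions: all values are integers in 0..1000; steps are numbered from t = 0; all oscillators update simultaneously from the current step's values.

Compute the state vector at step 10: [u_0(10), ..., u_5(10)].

Answer: [678, 720, 794, 333, 842, 333]

Derivation:
t=0: [789, 644, 53, 153, 459, 248]
t=1: [400, 179, 394, 587, 354, 686]
t=2: [451, 489, 233, 633, 260, 296]
t=3: [562, 596, 841, 895, 805, 951]
t=4: [797, 798, 654, 807, 592, 858]
t=5: [489, 553, 304, 535, 660, 533]
t=6: [618, 600, 137, 673, 180, 573]
t=7: [792, 858, 582, 380, 657, 636]
t=8: [462, 526, 557, 234, 305, 188]
t=9: [569, 522, 614, 717, 257, 701]
t=10: [678, 720, 794, 333, 842, 333]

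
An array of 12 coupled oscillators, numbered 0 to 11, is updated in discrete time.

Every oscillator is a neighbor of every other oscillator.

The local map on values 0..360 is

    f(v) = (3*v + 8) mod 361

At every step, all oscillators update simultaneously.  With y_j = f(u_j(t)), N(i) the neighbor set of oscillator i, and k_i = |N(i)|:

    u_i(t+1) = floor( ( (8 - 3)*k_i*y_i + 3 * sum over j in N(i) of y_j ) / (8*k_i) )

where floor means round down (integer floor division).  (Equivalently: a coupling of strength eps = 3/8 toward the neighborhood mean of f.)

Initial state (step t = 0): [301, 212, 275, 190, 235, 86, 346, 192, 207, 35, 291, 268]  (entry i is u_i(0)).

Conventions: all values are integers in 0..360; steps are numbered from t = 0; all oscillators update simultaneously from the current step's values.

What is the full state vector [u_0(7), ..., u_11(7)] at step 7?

Simulating step by step:
t=0: [301, 212, 275, 190, 235, 86, 346, 192, 207, 35, 291, 268]
t=1: [200, 255, 154, 216, 296, 245, 279, 220, 246, 155, 182, 141]
t=2: [204, 88, 123, 233, 161, 71, 131, 240, 73, 125, 172, 100]
t=3: [221, 229, 77, 272, 145, 199, 92, 72, 202, 81, 164, 250]
t=4: [268, 282, 226, 145, 133, 229, 252, 217, 234, 233, 167, 106]
t=5: [139, 163, 277, 134, 113, 283, 110, 261, 292, 290, 173, 278]
t=6: [101, 143, 132, 92, 268, 143, 263, 104, 159, 155, 161, 134]
t=7: [241, 102, 83, 225, 110, 102, 101, 246, 130, 123, 134, 86]

Answer: [241, 102, 83, 225, 110, 102, 101, 246, 130, 123, 134, 86]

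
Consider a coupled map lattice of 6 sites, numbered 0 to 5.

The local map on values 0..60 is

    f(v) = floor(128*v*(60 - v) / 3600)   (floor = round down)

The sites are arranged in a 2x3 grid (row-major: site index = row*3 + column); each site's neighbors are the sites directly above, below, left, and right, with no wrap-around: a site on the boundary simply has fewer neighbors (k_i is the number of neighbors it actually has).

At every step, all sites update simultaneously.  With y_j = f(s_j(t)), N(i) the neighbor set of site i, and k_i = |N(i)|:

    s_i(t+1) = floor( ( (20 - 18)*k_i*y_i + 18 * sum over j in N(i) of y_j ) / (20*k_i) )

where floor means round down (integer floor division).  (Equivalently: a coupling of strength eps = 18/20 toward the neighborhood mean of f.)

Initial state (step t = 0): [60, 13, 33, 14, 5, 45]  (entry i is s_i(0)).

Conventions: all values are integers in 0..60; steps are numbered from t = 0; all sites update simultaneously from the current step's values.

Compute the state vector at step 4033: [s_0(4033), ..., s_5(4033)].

Simulating step by step:
t=0: [60, 13, 33, 14, 5, 45]
t=1: [19, 14, 23, 6, 21, 20]
t=2: [17, 28, 25, 26, 21, 29]
t=3: [30, 28, 31, 27, 30, 30]
t=4: [31, 31, 31, 31, 31, 31]
t=5: [31, 31, 31, 31, 31, 31]

Answer: [31, 31, 31, 31, 31, 31]
Key observation: The state at step 4, [31, 31, 31, 31, 31, 31], reappears at step 5: the system is in a cycle of period 1 from step 4 on.  Therefore the state at step 4033 equals the state at step 4 + ((4033 - 4) mod 1) = 4, which is [31, 31, 31, 31, 31, 31].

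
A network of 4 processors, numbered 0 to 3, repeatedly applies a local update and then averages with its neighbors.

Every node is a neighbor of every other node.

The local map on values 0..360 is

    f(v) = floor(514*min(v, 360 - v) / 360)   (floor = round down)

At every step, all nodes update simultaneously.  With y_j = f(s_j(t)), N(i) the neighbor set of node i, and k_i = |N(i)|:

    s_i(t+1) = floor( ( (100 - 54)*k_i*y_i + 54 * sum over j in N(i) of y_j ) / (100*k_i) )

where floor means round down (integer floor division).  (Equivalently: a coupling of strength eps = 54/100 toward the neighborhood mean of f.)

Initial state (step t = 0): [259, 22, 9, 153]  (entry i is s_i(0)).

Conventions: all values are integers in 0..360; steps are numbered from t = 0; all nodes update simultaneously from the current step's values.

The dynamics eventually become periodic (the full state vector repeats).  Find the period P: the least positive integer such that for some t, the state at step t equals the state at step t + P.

Answer: 2
Key observation: The state at step 34, [212, 212, 212, 212], reappears at step 36 — and no state repeats earlier — so the cycle the system enters has period 2.

Derivation:
t=0: [259, 22, 9, 153]
t=1: [113, 81, 76, 133]
t=2: [148, 135, 133, 156]
t=3: [205, 200, 199, 208]
t=4: [222, 224, 225, 221]
t=5: [195, 194, 194, 196]
t=6: [235, 236, 236, 235]
t=7: [177, 177, 177, 177]
t=8: [252, 252, 252, 252]
t=9: [154, 154, 154, 154]
t=10: [219, 219, 219, 219]
t=11: [201, 201, 201, 201]
t=12: [227, 227, 227, 227]
t=13: [189, 189, 189, 189]
t=14: [244, 244, 244, 244]
t=15: [165, 165, 165, 165]
t=16: [235, 235, 235, 235]
t=17: [178, 178, 178, 178]
t=18: [254, 254, 254, 254]
t=19: [151, 151, 151, 151]
t=20: [215, 215, 215, 215]
t=21: [207, 207, 207, 207]
t=22: [218, 218, 218, 218]
t=23: [202, 202, 202, 202]
t=24: [225, 225, 225, 225]
t=25: [192, 192, 192, 192]
t=26: [239, 239, 239, 239]
t=27: [172, 172, 172, 172]
t=28: [245, 245, 245, 245]
t=29: [164, 164, 164, 164]
t=30: [234, 234, 234, 234]
t=31: [179, 179, 179, 179]
t=32: [255, 255, 255, 255]
t=33: [149, 149, 149, 149]
t=34: [212, 212, 212, 212]
t=35: [211, 211, 211, 211]
t=36: [212, 212, 212, 212]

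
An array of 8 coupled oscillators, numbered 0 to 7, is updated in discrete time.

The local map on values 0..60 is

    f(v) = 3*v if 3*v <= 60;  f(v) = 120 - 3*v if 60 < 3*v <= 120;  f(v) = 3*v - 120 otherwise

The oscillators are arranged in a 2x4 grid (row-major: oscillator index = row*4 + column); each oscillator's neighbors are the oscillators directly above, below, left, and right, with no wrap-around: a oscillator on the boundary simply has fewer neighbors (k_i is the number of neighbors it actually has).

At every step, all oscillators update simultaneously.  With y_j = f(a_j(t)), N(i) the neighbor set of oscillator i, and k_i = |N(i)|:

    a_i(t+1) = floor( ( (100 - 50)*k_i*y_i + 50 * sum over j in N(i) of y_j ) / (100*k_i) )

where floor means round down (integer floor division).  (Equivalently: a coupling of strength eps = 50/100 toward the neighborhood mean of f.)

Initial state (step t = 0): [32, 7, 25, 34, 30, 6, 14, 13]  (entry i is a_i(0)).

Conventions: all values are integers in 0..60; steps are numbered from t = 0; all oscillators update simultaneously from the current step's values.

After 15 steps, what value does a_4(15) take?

Answer: a_4(15) = 9

Derivation:
t=0: [32, 7, 25, 34, 30, 6, 14, 13]
t=1: [24, 25, 36, 30, 25, 24, 38, 34]
t=2: [46, 40, 19, 22, 46, 40, 16, 18]
t=3: [13, 12, 45, 54, 13, 11, 42, 52]
t=4: [38, 32, 21, 33, 37, 30, 17, 30]
t=5: [11, 27, 44, 32, 13, 29, 45, 33]
t=6: [36, 32, 19, 20, 36, 32, 18, 20]
t=7: [15, 27, 51, 59, 15, 27, 50, 58]
t=8: [43, 39, 37, 50, 43, 38, 36, 48]
t=9: [7, 5, 12, 23, 8, 7, 12, 22]
t=10: [20, 20, 35, 48, 22, 23, 36, 48]
t=11: [58, 51, 23, 21, 54, 46, 21, 21]
t=12: [45, 37, 50, 55, 39, 31, 49, 57]
t=13: [10, 16, 28, 42, 12, 20, 31, 43]
t=14: [36, 45, 31, 14, 40, 48, 31, 12]
t=15: [9, 18, 27, 36, 9, 19, 28, 35]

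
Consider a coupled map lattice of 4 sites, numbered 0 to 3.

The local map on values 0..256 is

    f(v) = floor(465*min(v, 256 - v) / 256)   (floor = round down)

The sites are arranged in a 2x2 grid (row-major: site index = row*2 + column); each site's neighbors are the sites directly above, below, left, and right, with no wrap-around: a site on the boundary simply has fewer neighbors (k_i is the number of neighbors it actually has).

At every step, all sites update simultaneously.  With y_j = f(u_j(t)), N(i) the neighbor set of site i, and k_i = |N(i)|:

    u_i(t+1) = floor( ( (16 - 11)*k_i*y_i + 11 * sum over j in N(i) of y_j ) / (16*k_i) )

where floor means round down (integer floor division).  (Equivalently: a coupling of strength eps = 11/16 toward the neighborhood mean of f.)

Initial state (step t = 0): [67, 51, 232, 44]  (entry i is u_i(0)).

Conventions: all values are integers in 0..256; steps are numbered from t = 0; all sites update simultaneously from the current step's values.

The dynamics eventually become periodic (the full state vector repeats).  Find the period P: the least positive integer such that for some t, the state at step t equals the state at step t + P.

Answer: 2
Key observation: The state at step 32, [196, 196, 196, 196], reappears at step 34 — and no state repeats earlier — so the cycle the system enters has period 2.

Derivation:
t=0: [67, 51, 232, 44]
t=1: [84, 97, 82, 71]
t=2: [158, 151, 142, 151]
t=3: [192, 185, 191, 195]
t=4: [120, 117, 114, 118]
t=5: [211, 214, 212, 210]
t=6: [78, 80, 81, 79]
t=7: [144, 142, 143, 145]
t=8: [205, 203, 202, 204]
t=9: [95, 93, 94, 96]
t=10: [169, 171, 172, 170]
t=11: [154, 156, 155, 153]
t=12: [182, 184, 185, 183]
t=13: [130, 132, 131, 129]
t=14: [226, 227, 228, 227]
t=15: [51, 52, 52, 51]
t=16: [93, 92, 92, 93]
t=17: [167, 167, 167, 167]
t=18: [161, 161, 161, 161]
t=19: [172, 172, 172, 172]
t=20: [152, 152, 152, 152]
t=21: [188, 188, 188, 188]
t=22: [123, 123, 123, 123]
t=23: [223, 223, 223, 223]
t=24: [59, 59, 59, 59]
t=25: [107, 107, 107, 107]
t=26: [194, 194, 194, 194]
t=27: [112, 112, 112, 112]
t=28: [203, 203, 203, 203]
t=29: [96, 96, 96, 96]
t=30: [174, 174, 174, 174]
t=31: [148, 148, 148, 148]
t=32: [196, 196, 196, 196]
t=33: [108, 108, 108, 108]
t=34: [196, 196, 196, 196]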